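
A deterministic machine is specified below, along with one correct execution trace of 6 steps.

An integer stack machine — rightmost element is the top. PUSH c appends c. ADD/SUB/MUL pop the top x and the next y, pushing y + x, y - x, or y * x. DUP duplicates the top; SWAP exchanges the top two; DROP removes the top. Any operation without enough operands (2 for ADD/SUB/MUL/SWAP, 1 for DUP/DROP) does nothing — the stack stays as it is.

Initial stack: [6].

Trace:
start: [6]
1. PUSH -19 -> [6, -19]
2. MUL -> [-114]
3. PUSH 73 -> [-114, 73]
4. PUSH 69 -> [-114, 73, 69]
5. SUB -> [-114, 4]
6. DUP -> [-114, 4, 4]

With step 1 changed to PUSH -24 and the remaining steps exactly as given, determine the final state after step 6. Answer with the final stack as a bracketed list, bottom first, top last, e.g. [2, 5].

[-144, 4, 4]

(re-executing from step 1 with the substitution; state before step 1: [6])
1. PUSH -24 -> [6, -24]
2. MUL -> [-144]
3. PUSH 73 -> [-144, 73]
4. PUSH 69 -> [-144, 73, 69]
5. SUB -> [-144, 4]
6. DUP -> [-144, 4, 4]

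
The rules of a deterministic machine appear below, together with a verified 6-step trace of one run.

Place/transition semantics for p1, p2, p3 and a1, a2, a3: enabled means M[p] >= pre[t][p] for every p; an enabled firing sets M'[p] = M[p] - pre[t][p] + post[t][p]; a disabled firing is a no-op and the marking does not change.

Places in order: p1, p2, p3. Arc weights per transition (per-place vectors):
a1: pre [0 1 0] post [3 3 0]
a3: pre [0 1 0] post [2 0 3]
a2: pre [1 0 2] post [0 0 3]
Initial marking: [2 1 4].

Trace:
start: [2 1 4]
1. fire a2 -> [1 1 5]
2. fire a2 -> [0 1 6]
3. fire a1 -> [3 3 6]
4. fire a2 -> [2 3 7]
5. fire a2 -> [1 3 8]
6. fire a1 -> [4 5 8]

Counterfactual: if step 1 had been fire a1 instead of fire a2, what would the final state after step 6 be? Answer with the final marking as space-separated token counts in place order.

(re-executing from step 1 with the substitution; state before step 1: [2 1 4])
1. fire a1 -> [5 3 4]
2. fire a2 -> [4 3 5]
3. fire a1 -> [7 5 5]
4. fire a2 -> [6 5 6]
5. fire a2 -> [5 5 7]
6. fire a1 -> [8 7 7]

8 7 7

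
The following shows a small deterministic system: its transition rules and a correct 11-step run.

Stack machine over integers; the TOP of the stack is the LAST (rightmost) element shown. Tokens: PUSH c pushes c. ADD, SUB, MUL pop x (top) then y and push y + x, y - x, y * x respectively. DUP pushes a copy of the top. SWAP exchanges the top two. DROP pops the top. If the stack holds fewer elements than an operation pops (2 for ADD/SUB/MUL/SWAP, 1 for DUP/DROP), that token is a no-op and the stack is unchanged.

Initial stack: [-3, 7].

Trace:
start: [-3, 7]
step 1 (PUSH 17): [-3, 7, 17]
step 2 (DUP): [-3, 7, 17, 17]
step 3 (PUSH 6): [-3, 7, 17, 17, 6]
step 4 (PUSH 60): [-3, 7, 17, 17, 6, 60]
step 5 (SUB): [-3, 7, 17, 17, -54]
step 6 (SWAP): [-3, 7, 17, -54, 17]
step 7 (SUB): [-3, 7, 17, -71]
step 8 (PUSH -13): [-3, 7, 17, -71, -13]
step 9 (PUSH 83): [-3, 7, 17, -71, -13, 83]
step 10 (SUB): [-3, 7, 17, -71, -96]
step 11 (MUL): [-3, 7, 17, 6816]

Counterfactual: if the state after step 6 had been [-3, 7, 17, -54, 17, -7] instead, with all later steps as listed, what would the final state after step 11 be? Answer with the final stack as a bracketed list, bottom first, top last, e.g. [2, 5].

state after step 6 := [-3, 7, 17, -54, 17, -7]
step 7 (SUB): [-3, 7, 17, -54, 24]
step 8 (PUSH -13): [-3, 7, 17, -54, 24, -13]
step 9 (PUSH 83): [-3, 7, 17, -54, 24, -13, 83]
step 10 (SUB): [-3, 7, 17, -54, 24, -96]
step 11 (MUL): [-3, 7, 17, -54, -2304]

[-3, 7, 17, -54, -2304]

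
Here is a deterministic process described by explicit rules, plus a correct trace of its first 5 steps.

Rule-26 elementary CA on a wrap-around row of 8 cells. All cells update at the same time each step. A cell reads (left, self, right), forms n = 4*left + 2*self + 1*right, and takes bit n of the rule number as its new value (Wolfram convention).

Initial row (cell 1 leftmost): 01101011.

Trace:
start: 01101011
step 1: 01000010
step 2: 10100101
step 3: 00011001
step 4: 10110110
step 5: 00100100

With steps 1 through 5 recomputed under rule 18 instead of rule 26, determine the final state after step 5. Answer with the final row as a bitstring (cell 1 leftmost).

00000000

(re-executing steps 1..5 under rule 18; state before step 1: 01101011)
step 1: 00000000
step 2: 00000000
step 3: 00000000
step 4: 00000000
step 5: 00000000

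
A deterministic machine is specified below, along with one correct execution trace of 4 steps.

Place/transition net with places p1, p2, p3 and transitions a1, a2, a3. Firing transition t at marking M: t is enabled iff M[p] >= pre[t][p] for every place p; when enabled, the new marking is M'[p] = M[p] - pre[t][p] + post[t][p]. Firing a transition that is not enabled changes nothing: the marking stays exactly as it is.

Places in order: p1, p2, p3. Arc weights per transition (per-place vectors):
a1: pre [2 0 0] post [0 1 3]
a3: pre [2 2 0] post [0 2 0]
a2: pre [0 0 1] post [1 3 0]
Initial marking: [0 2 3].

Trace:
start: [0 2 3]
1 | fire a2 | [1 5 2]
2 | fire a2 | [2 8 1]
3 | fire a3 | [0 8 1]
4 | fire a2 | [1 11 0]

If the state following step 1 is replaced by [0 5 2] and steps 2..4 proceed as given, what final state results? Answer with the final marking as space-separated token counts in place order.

2 11 0

state after step 1 := [0 5 2]
2 | fire a2 | [1 8 1]
3 | fire a3 | [1 8 1]
4 | fire a2 | [2 11 0]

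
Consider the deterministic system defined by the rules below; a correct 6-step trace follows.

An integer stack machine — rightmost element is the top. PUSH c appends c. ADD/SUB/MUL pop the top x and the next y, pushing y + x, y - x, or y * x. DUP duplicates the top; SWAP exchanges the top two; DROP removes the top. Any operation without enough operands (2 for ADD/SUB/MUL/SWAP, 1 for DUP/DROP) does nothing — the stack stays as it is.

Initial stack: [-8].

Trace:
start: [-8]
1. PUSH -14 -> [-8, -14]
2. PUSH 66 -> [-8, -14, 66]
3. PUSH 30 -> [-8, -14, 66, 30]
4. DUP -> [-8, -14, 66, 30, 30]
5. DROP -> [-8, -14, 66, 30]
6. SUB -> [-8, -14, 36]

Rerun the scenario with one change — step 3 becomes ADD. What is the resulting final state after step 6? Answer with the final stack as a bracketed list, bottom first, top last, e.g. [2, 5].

[-60]

(re-executing from step 3 with the substitution; state before step 3: [-8, -14, 66])
3. ADD -> [-8, 52]
4. DUP -> [-8, 52, 52]
5. DROP -> [-8, 52]
6. SUB -> [-60]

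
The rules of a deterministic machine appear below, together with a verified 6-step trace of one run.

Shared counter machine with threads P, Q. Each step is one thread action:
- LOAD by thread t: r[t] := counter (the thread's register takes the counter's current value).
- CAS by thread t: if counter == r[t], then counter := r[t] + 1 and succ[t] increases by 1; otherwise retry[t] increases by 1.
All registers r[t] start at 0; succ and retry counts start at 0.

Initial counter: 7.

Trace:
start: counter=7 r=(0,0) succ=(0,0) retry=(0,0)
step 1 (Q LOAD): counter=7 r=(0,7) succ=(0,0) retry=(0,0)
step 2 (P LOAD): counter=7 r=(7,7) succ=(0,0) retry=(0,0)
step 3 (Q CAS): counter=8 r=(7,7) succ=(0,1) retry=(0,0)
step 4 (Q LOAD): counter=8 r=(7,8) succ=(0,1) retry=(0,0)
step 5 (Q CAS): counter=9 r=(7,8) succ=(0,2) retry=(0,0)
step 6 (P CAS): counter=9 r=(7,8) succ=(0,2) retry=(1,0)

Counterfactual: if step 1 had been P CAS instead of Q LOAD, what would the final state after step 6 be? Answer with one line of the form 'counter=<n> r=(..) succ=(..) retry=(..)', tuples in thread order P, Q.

(re-executing from step 1 with the substitution; state before step 1: counter=7 r=(0,0) succ=(0,0) retry=(0,0))
step 1 (P CAS): counter=7 r=(0,0) succ=(0,0) retry=(1,0)
step 2 (P LOAD): counter=7 r=(7,0) succ=(0,0) retry=(1,0)
step 3 (Q CAS): counter=7 r=(7,0) succ=(0,0) retry=(1,1)
step 4 (Q LOAD): counter=7 r=(7,7) succ=(0,0) retry=(1,1)
step 5 (Q CAS): counter=8 r=(7,7) succ=(0,1) retry=(1,1)
step 6 (P CAS): counter=8 r=(7,7) succ=(0,1) retry=(2,1)

counter=8 r=(7,7) succ=(0,1) retry=(2,1)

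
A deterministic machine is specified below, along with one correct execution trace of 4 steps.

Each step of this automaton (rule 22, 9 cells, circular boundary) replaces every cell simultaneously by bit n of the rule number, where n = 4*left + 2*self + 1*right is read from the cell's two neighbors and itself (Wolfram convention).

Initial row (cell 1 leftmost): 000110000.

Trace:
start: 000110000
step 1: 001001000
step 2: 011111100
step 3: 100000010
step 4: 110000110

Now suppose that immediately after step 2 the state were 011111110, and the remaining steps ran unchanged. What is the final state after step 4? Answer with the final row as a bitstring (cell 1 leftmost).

010000010

state after step 2 := 011111110
step 3: 100000001
step 4: 010000010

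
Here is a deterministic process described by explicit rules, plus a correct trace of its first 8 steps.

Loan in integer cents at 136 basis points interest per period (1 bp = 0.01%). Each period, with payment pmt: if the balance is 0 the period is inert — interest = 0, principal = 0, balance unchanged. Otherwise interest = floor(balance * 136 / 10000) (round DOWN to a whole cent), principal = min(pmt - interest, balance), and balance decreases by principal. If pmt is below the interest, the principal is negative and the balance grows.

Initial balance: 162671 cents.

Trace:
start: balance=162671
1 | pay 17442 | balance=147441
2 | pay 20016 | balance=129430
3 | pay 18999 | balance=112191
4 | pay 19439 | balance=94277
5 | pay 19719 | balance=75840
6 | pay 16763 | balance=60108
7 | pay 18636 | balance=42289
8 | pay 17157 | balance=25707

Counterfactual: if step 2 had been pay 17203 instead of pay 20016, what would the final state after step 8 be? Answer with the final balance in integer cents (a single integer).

28757

(re-executing from step 2 with the substitution; state before step 2: balance=147441)
2 | pay 17203 | balance=132243
3 | pay 18999 | balance=115042
4 | pay 19439 | balance=97167
5 | pay 19719 | balance=78769
6 | pay 16763 | balance=63077
7 | pay 18636 | balance=45298
8 | pay 17157 | balance=28757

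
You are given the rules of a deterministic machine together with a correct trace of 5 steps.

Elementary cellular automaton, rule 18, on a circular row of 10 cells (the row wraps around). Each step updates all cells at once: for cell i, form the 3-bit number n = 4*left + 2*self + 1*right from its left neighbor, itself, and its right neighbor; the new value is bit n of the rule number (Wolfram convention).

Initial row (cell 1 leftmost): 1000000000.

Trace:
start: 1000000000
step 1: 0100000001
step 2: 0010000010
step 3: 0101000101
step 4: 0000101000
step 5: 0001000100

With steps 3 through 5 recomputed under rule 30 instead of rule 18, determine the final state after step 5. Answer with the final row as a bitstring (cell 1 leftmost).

1111101010

(re-executing steps 3..5 under rule 30; state before step 3: 0010000010)
step 3: 0111000111
step 4: 0100101100
step 5: 1111101010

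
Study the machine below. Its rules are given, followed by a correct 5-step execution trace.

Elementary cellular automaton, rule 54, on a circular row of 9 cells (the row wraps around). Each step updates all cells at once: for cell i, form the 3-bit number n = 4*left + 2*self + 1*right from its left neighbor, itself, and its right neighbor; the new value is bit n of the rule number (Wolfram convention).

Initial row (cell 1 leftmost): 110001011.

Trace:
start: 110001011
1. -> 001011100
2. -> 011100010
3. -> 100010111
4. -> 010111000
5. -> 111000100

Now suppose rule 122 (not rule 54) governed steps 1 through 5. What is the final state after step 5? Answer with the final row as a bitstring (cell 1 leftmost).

(re-executing steps 1..5 under rule 122; state before step 1: 110001011)
1. -> 011010110
2. -> 111101111
3. -> 000111000
4. -> 001101100
5. -> 011111110

011111110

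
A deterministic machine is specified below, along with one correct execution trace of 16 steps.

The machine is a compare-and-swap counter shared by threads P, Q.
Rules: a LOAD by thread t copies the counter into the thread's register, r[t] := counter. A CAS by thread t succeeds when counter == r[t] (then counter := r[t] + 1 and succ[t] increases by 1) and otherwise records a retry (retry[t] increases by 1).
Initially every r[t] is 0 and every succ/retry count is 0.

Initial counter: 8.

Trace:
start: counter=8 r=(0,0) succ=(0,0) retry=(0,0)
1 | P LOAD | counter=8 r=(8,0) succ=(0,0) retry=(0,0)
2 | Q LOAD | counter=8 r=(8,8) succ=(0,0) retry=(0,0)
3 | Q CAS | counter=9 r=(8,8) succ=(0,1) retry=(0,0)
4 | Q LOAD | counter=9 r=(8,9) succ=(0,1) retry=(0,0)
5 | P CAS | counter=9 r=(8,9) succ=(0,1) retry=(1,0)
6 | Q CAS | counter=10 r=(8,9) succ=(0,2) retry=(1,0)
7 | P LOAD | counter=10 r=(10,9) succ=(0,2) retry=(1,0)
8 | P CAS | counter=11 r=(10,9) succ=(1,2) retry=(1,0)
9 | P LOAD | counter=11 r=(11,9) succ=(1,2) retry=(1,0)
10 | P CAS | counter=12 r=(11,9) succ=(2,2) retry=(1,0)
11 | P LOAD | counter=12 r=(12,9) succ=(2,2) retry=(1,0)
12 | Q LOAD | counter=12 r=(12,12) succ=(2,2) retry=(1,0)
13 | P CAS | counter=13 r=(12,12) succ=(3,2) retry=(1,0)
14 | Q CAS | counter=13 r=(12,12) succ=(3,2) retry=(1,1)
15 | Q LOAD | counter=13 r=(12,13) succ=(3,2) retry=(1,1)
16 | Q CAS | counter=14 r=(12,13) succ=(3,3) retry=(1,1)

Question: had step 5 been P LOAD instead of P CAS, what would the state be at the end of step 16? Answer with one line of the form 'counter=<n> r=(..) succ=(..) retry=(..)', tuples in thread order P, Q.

counter=14 r=(12,13) succ=(3,3) retry=(0,1)

(re-executing from step 5 with the substitution; state before step 5: counter=9 r=(8,9) succ=(0,1) retry=(0,0))
5 | P LOAD | counter=9 r=(9,9) succ=(0,1) retry=(0,0)
6 | Q CAS | counter=10 r=(9,9) succ=(0,2) retry=(0,0)
7 | P LOAD | counter=10 r=(10,9) succ=(0,2) retry=(0,0)
8 | P CAS | counter=11 r=(10,9) succ=(1,2) retry=(0,0)
9 | P LOAD | counter=11 r=(11,9) succ=(1,2) retry=(0,0)
10 | P CAS | counter=12 r=(11,9) succ=(2,2) retry=(0,0)
11 | P LOAD | counter=12 r=(12,9) succ=(2,2) retry=(0,0)
12 | Q LOAD | counter=12 r=(12,12) succ=(2,2) retry=(0,0)
13 | P CAS | counter=13 r=(12,12) succ=(3,2) retry=(0,0)
14 | Q CAS | counter=13 r=(12,12) succ=(3,2) retry=(0,1)
15 | Q LOAD | counter=13 r=(12,13) succ=(3,2) retry=(0,1)
16 | Q CAS | counter=14 r=(12,13) succ=(3,3) retry=(0,1)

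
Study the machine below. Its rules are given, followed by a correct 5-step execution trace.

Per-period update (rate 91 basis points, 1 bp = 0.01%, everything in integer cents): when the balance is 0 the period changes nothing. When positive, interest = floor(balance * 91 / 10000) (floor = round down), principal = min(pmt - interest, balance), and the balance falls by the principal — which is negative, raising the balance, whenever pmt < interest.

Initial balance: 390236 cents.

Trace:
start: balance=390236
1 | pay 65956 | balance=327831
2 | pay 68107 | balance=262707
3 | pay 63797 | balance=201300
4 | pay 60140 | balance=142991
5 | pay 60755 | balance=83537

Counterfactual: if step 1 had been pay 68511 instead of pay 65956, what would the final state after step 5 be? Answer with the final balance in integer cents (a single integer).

(re-executing from step 1 with the substitution; state before step 1: balance=390236)
1 | pay 68511 | balance=325276
2 | pay 68107 | balance=260129
3 | pay 63797 | balance=198699
4 | pay 60140 | balance=140367
5 | pay 60755 | balance=80889

80889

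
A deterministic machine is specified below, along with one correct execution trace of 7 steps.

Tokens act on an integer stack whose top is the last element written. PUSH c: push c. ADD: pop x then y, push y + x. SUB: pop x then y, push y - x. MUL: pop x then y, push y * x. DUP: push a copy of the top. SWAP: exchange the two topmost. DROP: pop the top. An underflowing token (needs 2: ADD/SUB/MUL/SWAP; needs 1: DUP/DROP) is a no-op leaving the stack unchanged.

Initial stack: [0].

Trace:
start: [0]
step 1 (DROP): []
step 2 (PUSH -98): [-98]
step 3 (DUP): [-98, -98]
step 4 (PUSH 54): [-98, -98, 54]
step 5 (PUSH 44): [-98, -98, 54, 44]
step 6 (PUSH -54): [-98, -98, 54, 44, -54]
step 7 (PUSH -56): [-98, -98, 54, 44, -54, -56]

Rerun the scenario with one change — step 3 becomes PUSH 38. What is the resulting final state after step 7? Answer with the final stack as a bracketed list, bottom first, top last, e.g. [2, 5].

[-98, 38, 54, 44, -54, -56]

(re-executing from step 3 with the substitution; state before step 3: [-98])
step 3 (PUSH 38): [-98, 38]
step 4 (PUSH 54): [-98, 38, 54]
step 5 (PUSH 44): [-98, 38, 54, 44]
step 6 (PUSH -54): [-98, 38, 54, 44, -54]
step 7 (PUSH -56): [-98, 38, 54, 44, -54, -56]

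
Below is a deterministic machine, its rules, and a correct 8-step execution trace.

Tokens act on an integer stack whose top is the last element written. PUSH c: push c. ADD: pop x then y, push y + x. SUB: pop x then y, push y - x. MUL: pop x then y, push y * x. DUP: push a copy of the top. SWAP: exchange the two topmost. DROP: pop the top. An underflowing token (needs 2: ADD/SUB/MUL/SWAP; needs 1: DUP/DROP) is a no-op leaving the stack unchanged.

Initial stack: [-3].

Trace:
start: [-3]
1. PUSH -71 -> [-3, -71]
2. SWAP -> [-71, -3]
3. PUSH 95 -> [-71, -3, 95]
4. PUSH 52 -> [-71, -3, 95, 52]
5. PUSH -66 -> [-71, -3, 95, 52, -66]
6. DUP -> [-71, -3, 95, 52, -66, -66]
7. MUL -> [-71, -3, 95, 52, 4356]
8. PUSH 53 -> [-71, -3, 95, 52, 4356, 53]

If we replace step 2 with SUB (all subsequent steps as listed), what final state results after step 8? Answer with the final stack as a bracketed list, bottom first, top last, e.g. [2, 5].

[68, 95, 52, 4356, 53]

(re-executing from step 2 with the substitution; state before step 2: [-3, -71])
2. SUB -> [68]
3. PUSH 95 -> [68, 95]
4. PUSH 52 -> [68, 95, 52]
5. PUSH -66 -> [68, 95, 52, -66]
6. DUP -> [68, 95, 52, -66, -66]
7. MUL -> [68, 95, 52, 4356]
8. PUSH 53 -> [68, 95, 52, 4356, 53]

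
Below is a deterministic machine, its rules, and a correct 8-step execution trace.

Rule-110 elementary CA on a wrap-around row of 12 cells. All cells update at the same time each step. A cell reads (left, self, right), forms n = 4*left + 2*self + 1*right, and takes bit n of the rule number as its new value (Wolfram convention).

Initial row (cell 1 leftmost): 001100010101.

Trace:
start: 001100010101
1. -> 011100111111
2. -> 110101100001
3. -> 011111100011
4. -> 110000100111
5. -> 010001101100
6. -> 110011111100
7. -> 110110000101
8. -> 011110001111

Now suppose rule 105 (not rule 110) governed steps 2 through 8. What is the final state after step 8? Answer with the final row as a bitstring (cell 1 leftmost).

111011101110

(re-executing steps 2..8 under rule 105; state before step 2: 011100111111)
2. -> 110100100001
3. -> 011000001101
4. -> 111011101110
5. -> 101110111011
6. -> 111011101110
7. -> 101110111011
8. -> 111011101110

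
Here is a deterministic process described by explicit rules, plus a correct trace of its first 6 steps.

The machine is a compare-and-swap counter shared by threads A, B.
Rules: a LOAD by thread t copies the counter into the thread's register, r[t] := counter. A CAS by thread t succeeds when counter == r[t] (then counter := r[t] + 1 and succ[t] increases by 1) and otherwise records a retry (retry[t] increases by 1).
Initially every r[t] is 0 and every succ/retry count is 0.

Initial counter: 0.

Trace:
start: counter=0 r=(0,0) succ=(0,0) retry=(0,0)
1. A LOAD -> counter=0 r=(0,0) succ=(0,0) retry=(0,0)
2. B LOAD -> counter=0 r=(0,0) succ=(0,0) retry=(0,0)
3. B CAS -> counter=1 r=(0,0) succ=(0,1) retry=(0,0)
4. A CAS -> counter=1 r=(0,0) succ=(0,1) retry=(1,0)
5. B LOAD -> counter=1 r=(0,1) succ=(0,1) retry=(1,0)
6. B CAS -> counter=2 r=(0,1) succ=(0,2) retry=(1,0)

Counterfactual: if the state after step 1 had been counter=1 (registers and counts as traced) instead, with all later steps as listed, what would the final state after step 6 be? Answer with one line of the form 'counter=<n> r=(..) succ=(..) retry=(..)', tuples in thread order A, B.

counter=3 r=(0,2) succ=(0,2) retry=(1,0)

state after step 1 := counter=1 r=(0,0) succ=(0,0) retry=(0,0)
2. B LOAD -> counter=1 r=(0,1) succ=(0,0) retry=(0,0)
3. B CAS -> counter=2 r=(0,1) succ=(0,1) retry=(0,0)
4. A CAS -> counter=2 r=(0,1) succ=(0,1) retry=(1,0)
5. B LOAD -> counter=2 r=(0,2) succ=(0,1) retry=(1,0)
6. B CAS -> counter=3 r=(0,2) succ=(0,2) retry=(1,0)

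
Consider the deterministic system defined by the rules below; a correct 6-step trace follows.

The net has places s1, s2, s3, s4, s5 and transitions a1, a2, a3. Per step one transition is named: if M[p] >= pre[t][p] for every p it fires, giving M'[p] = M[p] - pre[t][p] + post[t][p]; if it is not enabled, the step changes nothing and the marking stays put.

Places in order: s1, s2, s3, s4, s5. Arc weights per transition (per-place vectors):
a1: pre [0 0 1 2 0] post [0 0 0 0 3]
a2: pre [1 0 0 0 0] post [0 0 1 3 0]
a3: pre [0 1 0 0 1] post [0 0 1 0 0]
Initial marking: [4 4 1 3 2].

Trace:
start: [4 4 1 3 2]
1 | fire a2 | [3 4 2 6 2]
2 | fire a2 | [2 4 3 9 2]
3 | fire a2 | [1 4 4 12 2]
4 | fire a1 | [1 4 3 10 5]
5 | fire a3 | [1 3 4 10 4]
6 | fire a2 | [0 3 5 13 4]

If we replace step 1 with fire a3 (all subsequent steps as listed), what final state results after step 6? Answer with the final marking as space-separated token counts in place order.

1 2 5 10 3

(re-executing from step 1 with the substitution; state before step 1: [4 4 1 3 2])
1 | fire a3 | [4 3 2 3 1]
2 | fire a2 | [3 3 3 6 1]
3 | fire a2 | [2 3 4 9 1]
4 | fire a1 | [2 3 3 7 4]
5 | fire a3 | [2 2 4 7 3]
6 | fire a2 | [1 2 5 10 3]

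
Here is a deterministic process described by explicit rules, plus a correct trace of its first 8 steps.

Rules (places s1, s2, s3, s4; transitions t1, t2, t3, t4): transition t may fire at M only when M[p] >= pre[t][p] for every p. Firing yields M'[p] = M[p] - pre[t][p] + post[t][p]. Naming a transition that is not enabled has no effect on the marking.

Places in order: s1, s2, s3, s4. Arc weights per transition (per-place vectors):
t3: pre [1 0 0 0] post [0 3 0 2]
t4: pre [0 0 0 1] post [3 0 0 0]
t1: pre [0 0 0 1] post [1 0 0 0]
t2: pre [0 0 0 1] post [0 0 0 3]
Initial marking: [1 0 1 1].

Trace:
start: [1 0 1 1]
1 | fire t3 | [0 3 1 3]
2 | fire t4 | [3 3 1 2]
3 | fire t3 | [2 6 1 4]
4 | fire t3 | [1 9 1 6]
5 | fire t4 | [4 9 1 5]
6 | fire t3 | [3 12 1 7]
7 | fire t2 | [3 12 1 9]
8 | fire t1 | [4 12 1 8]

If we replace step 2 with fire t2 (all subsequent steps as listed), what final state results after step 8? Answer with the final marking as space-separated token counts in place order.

(re-executing from step 2 with the substitution; state before step 2: [0 3 1 3])
2 | fire t2 | [0 3 1 5]
3 | fire t3 | [0 3 1 5]
4 | fire t3 | [0 3 1 5]
5 | fire t4 | [3 3 1 4]
6 | fire t3 | [2 6 1 6]
7 | fire t2 | [2 6 1 8]
8 | fire t1 | [3 6 1 7]

3 6 1 7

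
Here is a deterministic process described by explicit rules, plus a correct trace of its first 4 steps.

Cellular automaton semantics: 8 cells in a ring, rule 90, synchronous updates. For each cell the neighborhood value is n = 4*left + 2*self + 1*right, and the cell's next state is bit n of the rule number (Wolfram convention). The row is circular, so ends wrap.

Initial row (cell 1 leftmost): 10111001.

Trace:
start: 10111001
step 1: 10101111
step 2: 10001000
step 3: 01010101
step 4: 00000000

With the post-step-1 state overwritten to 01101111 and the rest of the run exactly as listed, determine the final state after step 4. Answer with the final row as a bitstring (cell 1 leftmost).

state after step 1 := 01101111
step 2: 01101001
step 3: 01100110
step 4: 11111111

11111111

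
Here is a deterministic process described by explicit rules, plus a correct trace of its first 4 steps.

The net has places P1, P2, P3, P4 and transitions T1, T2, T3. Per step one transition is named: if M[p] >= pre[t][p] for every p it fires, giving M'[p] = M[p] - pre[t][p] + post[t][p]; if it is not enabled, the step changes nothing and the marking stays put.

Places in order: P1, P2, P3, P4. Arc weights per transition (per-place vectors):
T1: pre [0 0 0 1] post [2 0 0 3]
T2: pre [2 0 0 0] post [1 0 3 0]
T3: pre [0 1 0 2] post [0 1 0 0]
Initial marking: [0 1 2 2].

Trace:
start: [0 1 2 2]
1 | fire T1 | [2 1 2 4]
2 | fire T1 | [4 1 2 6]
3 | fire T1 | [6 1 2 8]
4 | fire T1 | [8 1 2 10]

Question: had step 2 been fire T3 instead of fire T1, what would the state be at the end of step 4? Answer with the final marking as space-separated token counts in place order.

6 1 2 6

(re-executing from step 2 with the substitution; state before step 2: [2 1 2 4])
2 | fire T3 | [2 1 2 2]
3 | fire T1 | [4 1 2 4]
4 | fire T1 | [6 1 2 6]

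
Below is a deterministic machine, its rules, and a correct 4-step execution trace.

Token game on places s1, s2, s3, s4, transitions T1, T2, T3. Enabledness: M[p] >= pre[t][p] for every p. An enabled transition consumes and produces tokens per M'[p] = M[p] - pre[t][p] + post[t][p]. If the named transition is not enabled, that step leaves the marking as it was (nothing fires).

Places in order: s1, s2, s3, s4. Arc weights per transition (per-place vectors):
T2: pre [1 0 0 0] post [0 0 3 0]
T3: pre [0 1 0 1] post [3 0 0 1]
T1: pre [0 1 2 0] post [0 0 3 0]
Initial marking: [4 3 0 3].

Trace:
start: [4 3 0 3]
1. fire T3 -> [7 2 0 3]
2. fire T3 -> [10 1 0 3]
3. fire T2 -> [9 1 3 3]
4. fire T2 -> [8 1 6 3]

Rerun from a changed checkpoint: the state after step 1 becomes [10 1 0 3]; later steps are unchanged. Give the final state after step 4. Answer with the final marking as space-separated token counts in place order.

state after step 1 := [10 1 0 3]
2. fire T3 -> [13 0 0 3]
3. fire T2 -> [12 0 3 3]
4. fire T2 -> [11 0 6 3]

11 0 6 3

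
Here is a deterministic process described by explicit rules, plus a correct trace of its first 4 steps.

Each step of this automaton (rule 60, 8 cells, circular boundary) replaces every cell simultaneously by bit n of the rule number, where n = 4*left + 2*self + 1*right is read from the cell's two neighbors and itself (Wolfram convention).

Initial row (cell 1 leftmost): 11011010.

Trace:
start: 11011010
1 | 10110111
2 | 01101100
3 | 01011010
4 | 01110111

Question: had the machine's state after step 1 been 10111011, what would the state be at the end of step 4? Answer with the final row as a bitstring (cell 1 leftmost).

11111111

state after step 1 := 10111011
2 | 01100110
3 | 01010101
4 | 11111111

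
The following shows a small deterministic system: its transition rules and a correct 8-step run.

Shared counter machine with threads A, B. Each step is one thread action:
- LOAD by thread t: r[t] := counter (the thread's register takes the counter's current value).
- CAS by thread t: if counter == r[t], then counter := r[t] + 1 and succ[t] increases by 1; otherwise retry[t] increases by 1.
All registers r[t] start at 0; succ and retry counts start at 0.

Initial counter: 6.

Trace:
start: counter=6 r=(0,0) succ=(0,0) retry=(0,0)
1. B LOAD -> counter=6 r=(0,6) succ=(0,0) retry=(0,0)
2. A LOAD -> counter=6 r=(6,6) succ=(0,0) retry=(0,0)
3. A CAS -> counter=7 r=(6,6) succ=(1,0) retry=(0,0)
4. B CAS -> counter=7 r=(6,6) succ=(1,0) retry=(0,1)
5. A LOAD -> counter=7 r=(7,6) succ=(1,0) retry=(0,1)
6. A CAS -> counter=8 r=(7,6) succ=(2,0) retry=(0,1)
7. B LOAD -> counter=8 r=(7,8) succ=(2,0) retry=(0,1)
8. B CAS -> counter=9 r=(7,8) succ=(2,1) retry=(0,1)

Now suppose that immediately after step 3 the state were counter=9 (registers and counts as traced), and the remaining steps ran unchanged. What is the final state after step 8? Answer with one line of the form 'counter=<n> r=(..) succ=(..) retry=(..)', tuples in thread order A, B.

state after step 3 := counter=9 r=(6,6) succ=(1,0) retry=(0,0)
4. B CAS -> counter=9 r=(6,6) succ=(1,0) retry=(0,1)
5. A LOAD -> counter=9 r=(9,6) succ=(1,0) retry=(0,1)
6. A CAS -> counter=10 r=(9,6) succ=(2,0) retry=(0,1)
7. B LOAD -> counter=10 r=(9,10) succ=(2,0) retry=(0,1)
8. B CAS -> counter=11 r=(9,10) succ=(2,1) retry=(0,1)

counter=11 r=(9,10) succ=(2,1) retry=(0,1)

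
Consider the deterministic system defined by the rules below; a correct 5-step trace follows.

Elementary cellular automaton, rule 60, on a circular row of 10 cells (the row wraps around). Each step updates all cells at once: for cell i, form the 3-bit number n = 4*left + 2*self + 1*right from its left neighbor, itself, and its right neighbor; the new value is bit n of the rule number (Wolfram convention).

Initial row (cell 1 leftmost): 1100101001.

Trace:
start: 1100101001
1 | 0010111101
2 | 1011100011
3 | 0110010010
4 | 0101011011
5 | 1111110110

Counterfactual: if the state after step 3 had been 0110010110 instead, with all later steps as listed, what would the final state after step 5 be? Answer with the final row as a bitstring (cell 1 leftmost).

state after step 3 := 0110010110
4 | 0101011101
5 | 1111110011

1111110011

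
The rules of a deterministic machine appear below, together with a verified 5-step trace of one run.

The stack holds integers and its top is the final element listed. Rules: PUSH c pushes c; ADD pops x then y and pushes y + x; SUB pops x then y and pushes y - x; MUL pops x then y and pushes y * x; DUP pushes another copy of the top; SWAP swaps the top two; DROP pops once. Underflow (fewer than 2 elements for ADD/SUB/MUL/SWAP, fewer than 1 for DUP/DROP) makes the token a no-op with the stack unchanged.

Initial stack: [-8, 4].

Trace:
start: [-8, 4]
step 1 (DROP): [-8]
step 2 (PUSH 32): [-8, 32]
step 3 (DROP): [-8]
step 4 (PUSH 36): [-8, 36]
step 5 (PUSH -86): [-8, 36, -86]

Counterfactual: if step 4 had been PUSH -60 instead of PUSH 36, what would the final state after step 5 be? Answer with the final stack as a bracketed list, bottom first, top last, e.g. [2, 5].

[-8, -60, -86]

(re-executing from step 4 with the substitution; state before step 4: [-8])
step 4 (PUSH -60): [-8, -60]
step 5 (PUSH -86): [-8, -60, -86]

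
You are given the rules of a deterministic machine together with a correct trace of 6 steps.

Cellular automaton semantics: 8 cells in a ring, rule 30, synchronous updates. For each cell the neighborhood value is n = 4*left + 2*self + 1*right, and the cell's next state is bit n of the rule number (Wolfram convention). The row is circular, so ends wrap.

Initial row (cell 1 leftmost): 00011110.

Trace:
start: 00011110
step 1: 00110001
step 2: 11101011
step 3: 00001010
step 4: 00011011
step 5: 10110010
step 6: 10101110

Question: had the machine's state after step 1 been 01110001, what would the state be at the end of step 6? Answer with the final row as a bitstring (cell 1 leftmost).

state after step 1 := 01110001
step 2: 01001011
step 3: 01111010
step 4: 11000011
step 5: 00100110
step 6: 01111101

01111101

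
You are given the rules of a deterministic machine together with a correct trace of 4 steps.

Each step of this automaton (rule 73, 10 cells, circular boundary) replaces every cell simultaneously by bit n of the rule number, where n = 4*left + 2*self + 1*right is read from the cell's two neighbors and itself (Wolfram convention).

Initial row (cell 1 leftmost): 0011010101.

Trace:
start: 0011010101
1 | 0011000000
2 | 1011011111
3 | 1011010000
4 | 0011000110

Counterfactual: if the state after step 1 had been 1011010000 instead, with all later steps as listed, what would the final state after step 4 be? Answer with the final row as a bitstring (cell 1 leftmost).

state after step 1 := 1011010000
2 | 0011000110
3 | 1011010110
4 | 0011000110

0011000110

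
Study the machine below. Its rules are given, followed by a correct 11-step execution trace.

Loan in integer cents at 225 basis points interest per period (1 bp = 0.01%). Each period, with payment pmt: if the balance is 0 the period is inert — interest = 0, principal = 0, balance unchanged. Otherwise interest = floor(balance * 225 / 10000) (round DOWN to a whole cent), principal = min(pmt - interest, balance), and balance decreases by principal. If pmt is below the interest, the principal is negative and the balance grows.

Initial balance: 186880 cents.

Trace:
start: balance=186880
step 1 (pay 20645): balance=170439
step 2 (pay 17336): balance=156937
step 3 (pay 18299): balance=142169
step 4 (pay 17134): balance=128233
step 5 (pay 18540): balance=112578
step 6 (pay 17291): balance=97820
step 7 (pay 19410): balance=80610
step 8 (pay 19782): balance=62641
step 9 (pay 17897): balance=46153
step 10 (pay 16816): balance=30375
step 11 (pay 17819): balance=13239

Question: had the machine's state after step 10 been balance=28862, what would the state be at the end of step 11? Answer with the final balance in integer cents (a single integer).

11692

state after step 10 := balance=28862
step 11 (pay 17819): balance=11692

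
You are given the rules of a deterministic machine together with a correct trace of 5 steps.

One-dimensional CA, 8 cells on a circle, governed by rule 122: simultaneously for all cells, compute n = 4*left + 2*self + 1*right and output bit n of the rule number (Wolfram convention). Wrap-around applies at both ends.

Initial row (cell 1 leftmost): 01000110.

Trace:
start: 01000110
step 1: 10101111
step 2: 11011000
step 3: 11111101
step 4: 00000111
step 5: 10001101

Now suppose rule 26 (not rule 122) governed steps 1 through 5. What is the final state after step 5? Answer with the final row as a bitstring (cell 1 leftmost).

(re-executing steps 1..5 under rule 26; state before step 1: 01000110)
step 1: 10101101
step 2: 00001001
step 3: 10010110
step 4: 01100100
step 5: 11011010

11011010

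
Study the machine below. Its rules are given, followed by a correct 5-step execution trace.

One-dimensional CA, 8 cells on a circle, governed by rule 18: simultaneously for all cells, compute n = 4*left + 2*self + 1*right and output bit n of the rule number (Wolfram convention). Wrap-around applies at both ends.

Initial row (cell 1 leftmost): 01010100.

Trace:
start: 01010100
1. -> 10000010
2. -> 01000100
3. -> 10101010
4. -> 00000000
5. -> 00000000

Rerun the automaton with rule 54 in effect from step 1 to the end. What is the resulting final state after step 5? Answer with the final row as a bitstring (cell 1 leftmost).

(re-executing steps 1..5 under rule 54; state before step 1: 01010100)
1. -> 11111110
2. -> 00000001
3. -> 10000011
4. -> 01000100
5. -> 11101110

11101110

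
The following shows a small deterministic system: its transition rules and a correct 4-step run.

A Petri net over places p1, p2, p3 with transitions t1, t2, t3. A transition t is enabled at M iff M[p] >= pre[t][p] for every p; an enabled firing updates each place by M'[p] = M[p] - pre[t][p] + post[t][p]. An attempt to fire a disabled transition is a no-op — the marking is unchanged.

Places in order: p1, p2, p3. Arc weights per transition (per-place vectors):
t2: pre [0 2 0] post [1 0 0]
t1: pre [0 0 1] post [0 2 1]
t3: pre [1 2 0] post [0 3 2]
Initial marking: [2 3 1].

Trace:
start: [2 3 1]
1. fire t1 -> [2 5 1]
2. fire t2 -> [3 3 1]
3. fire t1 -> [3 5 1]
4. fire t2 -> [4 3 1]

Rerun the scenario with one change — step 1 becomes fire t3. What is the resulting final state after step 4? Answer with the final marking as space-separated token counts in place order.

(re-executing from step 1 with the substitution; state before step 1: [2 3 1])
1. fire t3 -> [1 4 3]
2. fire t2 -> [2 2 3]
3. fire t1 -> [2 4 3]
4. fire t2 -> [3 2 3]

3 2 3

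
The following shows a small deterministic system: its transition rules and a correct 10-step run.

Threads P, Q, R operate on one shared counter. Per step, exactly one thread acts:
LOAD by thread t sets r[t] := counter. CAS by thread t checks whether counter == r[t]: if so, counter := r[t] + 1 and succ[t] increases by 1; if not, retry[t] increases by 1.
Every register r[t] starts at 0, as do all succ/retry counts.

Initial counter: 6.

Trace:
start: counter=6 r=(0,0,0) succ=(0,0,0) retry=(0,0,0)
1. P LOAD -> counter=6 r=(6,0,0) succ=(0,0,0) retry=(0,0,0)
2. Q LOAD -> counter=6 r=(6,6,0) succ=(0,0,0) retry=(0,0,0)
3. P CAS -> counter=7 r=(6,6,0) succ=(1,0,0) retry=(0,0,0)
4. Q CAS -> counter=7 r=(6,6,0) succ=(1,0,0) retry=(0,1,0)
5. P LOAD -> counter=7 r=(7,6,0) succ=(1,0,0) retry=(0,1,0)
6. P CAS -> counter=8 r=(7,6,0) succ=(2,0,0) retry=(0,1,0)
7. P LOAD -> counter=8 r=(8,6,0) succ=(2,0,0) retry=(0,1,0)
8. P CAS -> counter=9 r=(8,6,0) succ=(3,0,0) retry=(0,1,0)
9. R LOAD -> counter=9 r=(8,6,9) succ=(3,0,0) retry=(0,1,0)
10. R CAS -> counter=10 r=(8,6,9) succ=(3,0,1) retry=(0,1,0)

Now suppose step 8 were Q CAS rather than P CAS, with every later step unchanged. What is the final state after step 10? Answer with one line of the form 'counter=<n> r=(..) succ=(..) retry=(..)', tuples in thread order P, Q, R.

(re-executing from step 8 with the substitution; state before step 8: counter=8 r=(8,6,0) succ=(2,0,0) retry=(0,1,0))
8. Q CAS -> counter=8 r=(8,6,0) succ=(2,0,0) retry=(0,2,0)
9. R LOAD -> counter=8 r=(8,6,8) succ=(2,0,0) retry=(0,2,0)
10. R CAS -> counter=9 r=(8,6,8) succ=(2,0,1) retry=(0,2,0)

counter=9 r=(8,6,8) succ=(2,0,1) retry=(0,2,0)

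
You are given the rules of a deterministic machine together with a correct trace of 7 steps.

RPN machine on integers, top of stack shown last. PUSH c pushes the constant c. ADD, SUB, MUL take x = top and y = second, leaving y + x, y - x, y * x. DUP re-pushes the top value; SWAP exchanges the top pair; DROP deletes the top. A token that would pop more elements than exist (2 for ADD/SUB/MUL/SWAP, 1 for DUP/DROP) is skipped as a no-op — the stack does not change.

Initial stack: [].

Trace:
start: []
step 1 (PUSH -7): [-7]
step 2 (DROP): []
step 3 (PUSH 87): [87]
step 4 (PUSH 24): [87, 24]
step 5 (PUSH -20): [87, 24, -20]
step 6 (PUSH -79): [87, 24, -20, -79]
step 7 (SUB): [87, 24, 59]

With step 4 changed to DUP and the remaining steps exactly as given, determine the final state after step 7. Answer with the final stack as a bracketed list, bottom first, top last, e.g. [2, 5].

[87, 87, 59]

(re-executing from step 4 with the substitution; state before step 4: [87])
step 4 (DUP): [87, 87]
step 5 (PUSH -20): [87, 87, -20]
step 6 (PUSH -79): [87, 87, -20, -79]
step 7 (SUB): [87, 87, 59]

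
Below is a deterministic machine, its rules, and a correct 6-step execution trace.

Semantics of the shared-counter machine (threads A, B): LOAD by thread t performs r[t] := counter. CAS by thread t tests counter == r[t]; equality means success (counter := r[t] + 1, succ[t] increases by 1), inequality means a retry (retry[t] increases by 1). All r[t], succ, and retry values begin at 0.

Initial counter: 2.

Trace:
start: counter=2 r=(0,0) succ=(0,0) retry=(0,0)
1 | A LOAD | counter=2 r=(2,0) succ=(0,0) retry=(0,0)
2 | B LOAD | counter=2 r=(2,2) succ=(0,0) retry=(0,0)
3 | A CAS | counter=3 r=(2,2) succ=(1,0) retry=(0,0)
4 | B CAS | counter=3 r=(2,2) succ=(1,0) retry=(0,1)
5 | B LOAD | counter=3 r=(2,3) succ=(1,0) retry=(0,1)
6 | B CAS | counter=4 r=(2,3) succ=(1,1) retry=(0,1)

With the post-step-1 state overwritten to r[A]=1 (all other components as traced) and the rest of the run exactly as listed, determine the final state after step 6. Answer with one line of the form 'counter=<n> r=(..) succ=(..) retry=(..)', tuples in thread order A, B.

counter=4 r=(1,3) succ=(0,2) retry=(1,0)

state after step 1 := counter=2 r=(1,0) succ=(0,0) retry=(0,0)
2 | B LOAD | counter=2 r=(1,2) succ=(0,0) retry=(0,0)
3 | A CAS | counter=2 r=(1,2) succ=(0,0) retry=(1,0)
4 | B CAS | counter=3 r=(1,2) succ=(0,1) retry=(1,0)
5 | B LOAD | counter=3 r=(1,3) succ=(0,1) retry=(1,0)
6 | B CAS | counter=4 r=(1,3) succ=(0,2) retry=(1,0)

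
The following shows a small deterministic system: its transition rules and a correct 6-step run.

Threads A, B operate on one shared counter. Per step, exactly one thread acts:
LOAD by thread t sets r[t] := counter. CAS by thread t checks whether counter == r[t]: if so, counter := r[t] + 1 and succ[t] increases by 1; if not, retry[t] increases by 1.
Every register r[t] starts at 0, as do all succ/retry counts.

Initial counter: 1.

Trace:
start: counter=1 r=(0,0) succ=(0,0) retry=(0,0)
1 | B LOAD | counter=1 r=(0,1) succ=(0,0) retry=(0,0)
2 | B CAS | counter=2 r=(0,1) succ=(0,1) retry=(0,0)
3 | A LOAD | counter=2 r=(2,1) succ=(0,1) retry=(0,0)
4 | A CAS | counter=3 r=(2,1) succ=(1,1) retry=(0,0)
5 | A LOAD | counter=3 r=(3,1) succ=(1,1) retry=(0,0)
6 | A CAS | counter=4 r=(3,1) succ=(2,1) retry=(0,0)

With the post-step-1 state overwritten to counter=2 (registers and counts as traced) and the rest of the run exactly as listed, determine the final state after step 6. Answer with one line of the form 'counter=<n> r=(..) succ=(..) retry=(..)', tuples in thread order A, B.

state after step 1 := counter=2 r=(0,1) succ=(0,0) retry=(0,0)
2 | B CAS | counter=2 r=(0,1) succ=(0,0) retry=(0,1)
3 | A LOAD | counter=2 r=(2,1) succ=(0,0) retry=(0,1)
4 | A CAS | counter=3 r=(2,1) succ=(1,0) retry=(0,1)
5 | A LOAD | counter=3 r=(3,1) succ=(1,0) retry=(0,1)
6 | A CAS | counter=4 r=(3,1) succ=(2,0) retry=(0,1)

counter=4 r=(3,1) succ=(2,0) retry=(0,1)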